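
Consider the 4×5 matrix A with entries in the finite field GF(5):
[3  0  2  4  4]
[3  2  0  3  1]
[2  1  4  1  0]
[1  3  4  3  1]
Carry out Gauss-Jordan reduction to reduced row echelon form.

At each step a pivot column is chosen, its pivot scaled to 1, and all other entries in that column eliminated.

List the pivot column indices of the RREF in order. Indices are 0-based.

pivot columns: 0, 1, 2, 3

[1] R0 /= 3  ⇒  (1, 0, 4, 3, 3)
     R1 -= 3·R0  ⇒  (0, 2, 3, 4, 2)
     R2 -= 2·R0  ⇒  (0, 1, 1, 0, 4)
     R3 -= 1·R0  ⇒  (0, 3, 0, 0, 3)
[2] R1 /= 2  ⇒  (0, 1, 4, 2, 1)
     R2 -= 1·R1  ⇒  (0, 0, 2, 3, 3)
     R3 -= 3·R1  ⇒  (0, 0, 3, 4, 0)
[3] R2 /= 2  ⇒  (0, 0, 1, 4, 4)
     R0 -= 4·R2  ⇒  (1, 0, 0, 2, 2)
     R1 -= 4·R2  ⇒  (0, 1, 0, 1, 0)
     R3 -= 3·R2  ⇒  (0, 0, 0, 2, 3)
[4] R3 /= 2  ⇒  (0, 0, 0, 1, 4)
     R0 -= 2·R3  ⇒  (1, 0, 0, 0, 4)
     R1 -= 1·R3  ⇒  (0, 1, 0, 0, 1)
     R2 -= 4·R3  ⇒  (0, 0, 1, 0, 3)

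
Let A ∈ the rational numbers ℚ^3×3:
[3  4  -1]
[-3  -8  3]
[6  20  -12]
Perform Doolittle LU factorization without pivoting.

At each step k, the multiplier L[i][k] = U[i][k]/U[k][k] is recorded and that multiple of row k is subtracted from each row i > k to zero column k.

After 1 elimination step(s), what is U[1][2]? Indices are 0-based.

Step 1: pivot at (0,0) is 3.
  row1 ← row1 − (-1)·row0  ⇒  L[1][0]=-1, U row1=(0, -4, 2)
  row2 ← row2 − (2)·row0  ⇒  L[2][0]=2, U row2=(0, 12, -10)

U[1][2] = 2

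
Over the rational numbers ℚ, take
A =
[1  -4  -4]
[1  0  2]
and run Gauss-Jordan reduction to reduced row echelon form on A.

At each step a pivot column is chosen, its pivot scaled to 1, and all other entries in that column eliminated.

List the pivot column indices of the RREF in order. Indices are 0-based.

pivot(0,0)=1: scale R0 → (1, -4, -4)
  clear (1,0): R1 −= (1)R0 → (0, 4, 6)
pivot(1,1)=4: scale R1 → (0, 1, 3/2)
  clear (0,1): R0 −= (-4)R1 → (1, 0, 2)

pivot columns: 0, 1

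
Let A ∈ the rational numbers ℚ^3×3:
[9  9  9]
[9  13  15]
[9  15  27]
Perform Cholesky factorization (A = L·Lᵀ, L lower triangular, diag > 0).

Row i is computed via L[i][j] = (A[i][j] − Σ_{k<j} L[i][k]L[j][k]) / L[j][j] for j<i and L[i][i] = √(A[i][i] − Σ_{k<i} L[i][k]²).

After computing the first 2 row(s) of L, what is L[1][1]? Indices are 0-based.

L[1][1] = 2

Step 1: L[0][0] = √(9) = 3.
  L[1][0] = (9) / L[0][0] = 3.
Step 2: L[1][1] = √(4) = 2.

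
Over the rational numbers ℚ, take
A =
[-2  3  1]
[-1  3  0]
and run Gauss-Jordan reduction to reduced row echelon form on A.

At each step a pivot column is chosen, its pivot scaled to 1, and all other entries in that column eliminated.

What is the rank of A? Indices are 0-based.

rank = 2

pivot(0,0)=-2: scale R0 → (1, -3/2, -1/2)
  clear (1,0): R1 −= (-1)R0 → (0, 3/2, -1/2)
pivot(1,1)=3/2: scale R1 → (0, 1, -1/3)
  clear (0,1): R0 −= (-3/2)R1 → (1, 0, -1)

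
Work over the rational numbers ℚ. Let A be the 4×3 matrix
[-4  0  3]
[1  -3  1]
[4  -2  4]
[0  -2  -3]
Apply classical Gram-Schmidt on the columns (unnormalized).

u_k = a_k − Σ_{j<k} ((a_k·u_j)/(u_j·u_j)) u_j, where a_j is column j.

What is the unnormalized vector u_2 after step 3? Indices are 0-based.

Step 1: u_0 = a_0 = (-4, 1, 4, 0).
Step 2: u_1 = a_1 − (-1/3)·u_0 = (-4/3, -8/3, -2/3, -2).
Step 3: u_2 = a_2 − (5/33)·u_0 − (-1/4)·u_1 = (36/11, 2/11, 71/22, -7/2).

u_2 = (36/11, 2/11, 71/22, -7/2)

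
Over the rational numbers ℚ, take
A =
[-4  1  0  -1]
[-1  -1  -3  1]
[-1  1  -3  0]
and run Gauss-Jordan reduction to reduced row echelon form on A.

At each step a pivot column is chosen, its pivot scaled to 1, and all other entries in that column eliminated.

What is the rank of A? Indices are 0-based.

rank = 3

[1] R0 /= -4  ⇒  (1, -1/4, 0, 1/4)
     R1 -= -1·R0  ⇒  (0, -5/4, -3, 5/4)
     R2 -= -1·R0  ⇒  (0, 3/4, -3, 1/4)
[2] R1 /= -5/4  ⇒  (0, 1, 12/5, -1)
     R0 -= -1/4·R1  ⇒  (1, 0, 3/5, 0)
     R2 -= 3/4·R1  ⇒  (0, 0, -24/5, 1)
[3] R2 /= -24/5  ⇒  (0, 0, 1, -5/24)
     R0 -= 3/5·R2  ⇒  (1, 0, 0, 1/8)
     R1 -= 12/5·R2  ⇒  (0, 1, 0, -1/2)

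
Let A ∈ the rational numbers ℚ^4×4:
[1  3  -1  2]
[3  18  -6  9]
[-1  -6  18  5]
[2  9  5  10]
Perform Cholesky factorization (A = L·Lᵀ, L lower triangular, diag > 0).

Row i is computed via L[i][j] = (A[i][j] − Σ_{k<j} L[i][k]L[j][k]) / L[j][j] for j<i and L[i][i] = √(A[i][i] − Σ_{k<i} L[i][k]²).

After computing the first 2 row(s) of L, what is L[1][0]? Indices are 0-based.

L[1][0] = 3

Step 1: L[0][0] = √(1) = 1.
  L[1][0] = (3) / L[0][0] = 3.
Step 2: L[1][1] = √(9) = 3.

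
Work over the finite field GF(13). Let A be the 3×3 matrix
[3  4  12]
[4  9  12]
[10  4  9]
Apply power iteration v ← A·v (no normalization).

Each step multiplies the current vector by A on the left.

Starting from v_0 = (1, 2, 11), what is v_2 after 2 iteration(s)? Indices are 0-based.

v_0 = (1, 2, 11).
v_1 = A·v_0 = (0, 11, 0).
v_2 = A·v_1 = (5, 8, 5).

v_2 = (5, 8, 5)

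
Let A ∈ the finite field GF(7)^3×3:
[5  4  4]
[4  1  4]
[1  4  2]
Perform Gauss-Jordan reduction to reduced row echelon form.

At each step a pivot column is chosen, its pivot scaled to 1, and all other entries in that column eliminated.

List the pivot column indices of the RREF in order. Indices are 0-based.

pivot columns: 0, 1, 2

[1] R0 /= 5  ⇒  (1, 5, 5)
     R1 -= 4·R0  ⇒  (0, 2, 5)
     R2 -= 1·R0  ⇒  (0, 6, 4)
[2] R1 /= 2  ⇒  (0, 1, 6)
     R0 -= 5·R1  ⇒  (1, 0, 3)
     R2 -= 6·R1  ⇒  (0, 0, 3)
[3] R2 /= 3  ⇒  (0, 0, 1)
     R0 -= 3·R2  ⇒  (1, 0, 0)
     R1 -= 6·R2  ⇒  (0, 1, 0)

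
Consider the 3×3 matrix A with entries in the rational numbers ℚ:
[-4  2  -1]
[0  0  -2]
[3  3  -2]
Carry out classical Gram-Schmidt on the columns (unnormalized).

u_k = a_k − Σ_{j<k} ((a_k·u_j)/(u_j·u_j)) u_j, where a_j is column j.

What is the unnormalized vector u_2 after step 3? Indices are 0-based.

u_2 = (0, -2, 0)

Step 1: u_0 = a_0 = (-4, 0, 3).
Step 2: u_1 = a_1 − (1/25)·u_0 = (54/25, 0, 72/25).
Step 3: u_2 = a_2 − (-2/25)·u_0 − (-11/18)·u_1 = (0, -2, 0).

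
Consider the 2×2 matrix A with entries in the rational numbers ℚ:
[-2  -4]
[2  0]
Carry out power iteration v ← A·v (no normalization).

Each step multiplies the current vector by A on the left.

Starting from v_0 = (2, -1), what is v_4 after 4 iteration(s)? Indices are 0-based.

v_0 = (2, -1).
v_1 = A·v_0 = (0, 4).
v_2 = A·v_1 = (-16, 0).
v_3 = A·v_2 = (32, -32).
v_4 = A·v_3 = (64, 64).

v_4 = (64, 64)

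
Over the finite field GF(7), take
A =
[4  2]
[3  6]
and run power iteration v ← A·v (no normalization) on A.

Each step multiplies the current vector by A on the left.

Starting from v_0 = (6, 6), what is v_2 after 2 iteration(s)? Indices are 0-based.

v_0 = (6, 6).
v_1 = A·v_0 = (1, 5).
v_2 = A·v_1 = (0, 5).

v_2 = (0, 5)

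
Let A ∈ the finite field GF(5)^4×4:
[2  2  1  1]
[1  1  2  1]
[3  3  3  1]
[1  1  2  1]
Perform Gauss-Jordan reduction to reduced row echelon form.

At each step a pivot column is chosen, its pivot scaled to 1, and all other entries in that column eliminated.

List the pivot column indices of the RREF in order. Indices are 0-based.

pivot(0,0)=2: scale R0 → (1, 1, 3, 3)
  clear (1,0): R1 −= (1)R0 → (0, 0, 4, 3)
  clear (2,0): R2 −= (3)R0 → (0, 0, 4, 2)
  clear (3,0): R3 −= (1)R0 → (0, 0, 4, 3)
col 1: no nonzero at/below row 1; advance.
pivot(1,2)=4: scale R1 → (0, 0, 1, 2)
  clear (0,2): R0 −= (3)R1 → (1, 1, 0, 2)
  clear (2,2): R2 −= (4)R1 → (0, 0, 0, 4)
  clear (3,2): R3 −= (4)R1 → (0, 0, 0, 0)
pivot(2,3)=4: scale R2 → (0, 0, 0, 1)
  clear (0,3): R0 −= (2)R2 → (1, 1, 0, 0)
  clear (1,3): R1 −= (2)R2 → (0, 0, 1, 0)

pivot columns: 0, 2, 3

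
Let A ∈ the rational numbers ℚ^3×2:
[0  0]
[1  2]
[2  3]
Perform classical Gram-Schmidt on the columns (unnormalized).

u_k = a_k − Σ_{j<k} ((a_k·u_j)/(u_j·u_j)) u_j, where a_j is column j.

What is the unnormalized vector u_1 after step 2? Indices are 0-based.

u_1 = (0, 2/5, -1/5)

Step 1: u_0 = a_0 = (0, 1, 2).
Step 2: u_1 = a_1 − (8/5)·u_0 = (0, 2/5, -1/5).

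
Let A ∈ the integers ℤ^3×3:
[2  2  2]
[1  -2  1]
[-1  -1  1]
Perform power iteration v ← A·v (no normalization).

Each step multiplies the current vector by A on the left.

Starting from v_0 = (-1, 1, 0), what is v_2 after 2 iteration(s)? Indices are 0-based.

v_2 = (-6, 6, 3)

v_0 = (-1, 1, 0).
v_1 = A·v_0 = (0, -3, 0).
v_2 = A·v_1 = (-6, 6, 3).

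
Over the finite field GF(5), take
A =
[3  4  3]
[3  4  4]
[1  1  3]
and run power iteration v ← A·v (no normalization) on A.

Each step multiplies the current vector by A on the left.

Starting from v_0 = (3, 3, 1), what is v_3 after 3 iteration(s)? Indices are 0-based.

v_3 = (2, 3, 0)

v_0 = (3, 3, 1).
v_1 = A·v_0 = (4, 0, 4).
v_2 = A·v_1 = (4, 3, 1).
v_3 = A·v_2 = (2, 3, 0).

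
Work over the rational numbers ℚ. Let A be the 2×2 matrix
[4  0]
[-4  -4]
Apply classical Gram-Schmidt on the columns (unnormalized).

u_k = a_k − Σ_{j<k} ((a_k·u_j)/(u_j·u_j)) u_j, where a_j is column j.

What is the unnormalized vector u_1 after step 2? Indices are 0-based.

Step 1: u_0 = a_0 = (4, -4).
Step 2: u_1 = a_1 − (1/2)·u_0 = (-2, -2).

u_1 = (-2, -2)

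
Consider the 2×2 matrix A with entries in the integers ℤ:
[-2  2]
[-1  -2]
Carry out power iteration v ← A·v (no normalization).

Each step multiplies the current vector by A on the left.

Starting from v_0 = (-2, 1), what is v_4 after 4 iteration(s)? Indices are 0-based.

v_4 = (24, -60)

v_0 = (-2, 1).
v_1 = A·v_0 = (6, 0).
v_2 = A·v_1 = (-12, -6).
v_3 = A·v_2 = (12, 24).
v_4 = A·v_3 = (24, -60).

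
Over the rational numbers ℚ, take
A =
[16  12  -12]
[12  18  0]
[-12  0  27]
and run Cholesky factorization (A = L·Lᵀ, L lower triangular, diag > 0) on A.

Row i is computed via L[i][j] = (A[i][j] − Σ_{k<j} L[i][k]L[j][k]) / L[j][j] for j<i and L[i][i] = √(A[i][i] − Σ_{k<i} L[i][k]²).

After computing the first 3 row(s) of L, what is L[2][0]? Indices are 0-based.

Step 1: L[0][0] = √(16) = 4.
  L[1][0] = (12) / L[0][0] = 3.
Step 2: L[1][1] = √(9) = 3.
  L[2][0] = (-12) / L[0][0] = -3.
  L[2][1] = (9) / L[1][1] = 3.
Step 3: L[2][2] = √(9) = 3.

L[2][0] = -3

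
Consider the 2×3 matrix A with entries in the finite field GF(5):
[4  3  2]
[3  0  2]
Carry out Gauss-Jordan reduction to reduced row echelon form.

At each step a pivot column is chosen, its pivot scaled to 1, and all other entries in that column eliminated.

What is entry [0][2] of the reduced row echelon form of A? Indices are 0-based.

step 1: normalize row 0 (÷4) = (1, 2, 3)
  row 1: subtract 3×row0 = (0, 4, 3)
step 2: normalize row 1 (÷4) = (0, 1, 2)
  row 0: subtract 2×row1 = (1, 0, 4)

M[0][2] = 4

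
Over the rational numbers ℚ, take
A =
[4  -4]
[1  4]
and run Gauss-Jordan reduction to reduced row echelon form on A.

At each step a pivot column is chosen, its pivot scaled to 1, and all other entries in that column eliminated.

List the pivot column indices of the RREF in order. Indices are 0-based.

pivot columns: 0, 1

step 1: normalize row 0 (÷4) = (1, -1)
  row 1: subtract 1×row0 = (0, 5)
step 2: normalize row 1 (÷5) = (0, 1)
  row 0: subtract -1×row1 = (1, 0)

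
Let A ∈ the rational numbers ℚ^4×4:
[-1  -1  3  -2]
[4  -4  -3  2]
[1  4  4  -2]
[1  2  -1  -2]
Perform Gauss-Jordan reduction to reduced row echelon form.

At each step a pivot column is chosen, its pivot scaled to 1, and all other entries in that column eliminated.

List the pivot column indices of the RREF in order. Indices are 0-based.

step 1: normalize row 0 (÷-1) = (1, 1, -3, 2)
  row 1: subtract 4×row0 = (0, -8, 9, -6)
  row 2: subtract 1×row0 = (0, 3, 7, -4)
  row 3: subtract 1×row0 = (0, 1, 2, -4)
step 2: normalize row 1 (÷-8) = (0, 1, -9/8, 3/4)
  row 0: subtract 1×row1 = (1, 0, -15/8, 5/4)
  row 2: subtract 3×row1 = (0, 0, 83/8, -25/4)
  row 3: subtract 1×row1 = (0, 0, 25/8, -19/4)
step 3: normalize row 2 (÷83/8) = (0, 0, 1, -50/83)
  row 0: subtract -15/8×row2 = (1, 0, 0, 10/83)
  row 1: subtract -9/8×row2 = (0, 1, 0, 6/83)
  row 3: subtract 25/8×row2 = (0, 0, 0, -238/83)
step 4: normalize row 3 (÷-238/83) = (0, 0, 0, 1)
  row 0: subtract 10/83×row3 = (1, 0, 0, 0)
  row 1: subtract 6/83×row3 = (0, 1, 0, 0)
  row 2: subtract -50/83×row3 = (0, 0, 1, 0)

pivot columns: 0, 1, 2, 3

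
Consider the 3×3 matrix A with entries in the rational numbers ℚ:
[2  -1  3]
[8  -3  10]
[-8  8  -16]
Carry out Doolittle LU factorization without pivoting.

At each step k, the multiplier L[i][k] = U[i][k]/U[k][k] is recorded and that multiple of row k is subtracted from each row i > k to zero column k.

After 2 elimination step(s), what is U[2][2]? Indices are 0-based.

[col 0] pivot 2
  R1 -= 4*R0 → (0, 1, -2)  (L[1][0] := 4)
  R2 -= -4*R0 → (0, 4, -4)  (L[2][0] := -4)
[col 1] pivot 1
  R2 -= 4*R1 → (0, 0, 4)  (L[2][1] := 4)

U[2][2] = 4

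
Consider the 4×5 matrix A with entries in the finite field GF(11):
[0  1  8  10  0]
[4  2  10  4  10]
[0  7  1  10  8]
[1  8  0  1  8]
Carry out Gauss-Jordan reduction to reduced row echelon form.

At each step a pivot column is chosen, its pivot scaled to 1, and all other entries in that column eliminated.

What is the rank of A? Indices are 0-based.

[1] R0 <-> R1
[1] R0 /= 4  ⇒  (1, 6, 8, 1, 8)
     R3 -= 1·R0  ⇒  (0, 2, 3, 0, 0)
[2] R1 /= 1  ⇒  (0, 1, 8, 10, 0)
     R0 -= 6·R1  ⇒  (1, 0, 4, 7, 8)
     R2 -= 7·R1  ⇒  (0, 0, 0, 6, 8)
     R3 -= 2·R1  ⇒  (0, 0, 9, 2, 0)
[3] R2 <-> R3
[3] R2 /= 9  ⇒  (0, 0, 1, 10, 0)
     R0 -= 4·R2  ⇒  (1, 0, 0, 0, 8)
     R1 -= 8·R2  ⇒  (0, 1, 0, 7, 0)
[4] R3 /= 6  ⇒  (0, 0, 0, 1, 5)
     R1 -= 7·R3  ⇒  (0, 1, 0, 0, 9)
     R2 -= 10·R3  ⇒  (0, 0, 1, 0, 5)

rank = 4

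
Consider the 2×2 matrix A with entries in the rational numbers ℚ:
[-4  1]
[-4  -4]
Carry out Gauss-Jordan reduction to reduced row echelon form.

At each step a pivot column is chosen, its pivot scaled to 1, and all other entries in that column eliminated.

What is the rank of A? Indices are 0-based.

rank = 2

step 1: normalize row 0 (÷-4) = (1, -1/4)
  row 1: subtract -4×row0 = (0, -5)
step 2: normalize row 1 (÷-5) = (0, 1)
  row 0: subtract -1/4×row1 = (1, 0)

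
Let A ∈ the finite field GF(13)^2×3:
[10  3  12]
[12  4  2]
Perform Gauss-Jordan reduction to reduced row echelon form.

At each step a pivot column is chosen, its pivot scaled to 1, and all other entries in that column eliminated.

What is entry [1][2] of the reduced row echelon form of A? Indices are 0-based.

[1] R0 /= 10  ⇒  (1, 12, 9)
     R1 -= 12·R0  ⇒  (0, 3, 11)
[2] R1 /= 3  ⇒  (0, 1, 8)
     R0 -= 12·R1  ⇒  (1, 0, 4)

M[1][2] = 8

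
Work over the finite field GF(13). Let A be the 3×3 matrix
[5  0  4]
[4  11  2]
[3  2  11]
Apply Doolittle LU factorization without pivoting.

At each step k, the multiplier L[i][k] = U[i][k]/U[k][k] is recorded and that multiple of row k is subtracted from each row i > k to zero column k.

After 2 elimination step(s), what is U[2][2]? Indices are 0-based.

[col 0] pivot 5
  R1 -= 6*R0 → (0, 11, 4)  (L[1][0] := 6)
  R2 -= 11*R0 → (0, 2, 6)  (L[2][0] := 11)
[col 1] pivot 11
  R2 -= 12*R1 → (0, 0, 10)  (L[2][1] := 12)

U[2][2] = 10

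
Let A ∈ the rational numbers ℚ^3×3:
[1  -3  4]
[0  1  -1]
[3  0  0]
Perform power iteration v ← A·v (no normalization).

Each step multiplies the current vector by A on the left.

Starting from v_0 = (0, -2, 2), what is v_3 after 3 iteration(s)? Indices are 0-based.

v_0 = (0, -2, 2).
v_1 = A·v_0 = (14, -4, 0).
v_2 = A·v_1 = (26, -4, 42).
v_3 = A·v_2 = (206, -46, 78).

v_3 = (206, -46, 78)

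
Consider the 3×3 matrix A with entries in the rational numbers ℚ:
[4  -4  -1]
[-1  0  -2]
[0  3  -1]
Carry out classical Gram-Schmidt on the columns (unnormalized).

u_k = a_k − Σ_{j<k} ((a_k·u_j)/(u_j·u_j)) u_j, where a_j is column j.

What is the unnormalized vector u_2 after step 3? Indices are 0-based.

u_2 = (-93/169, -372/169, -124/169)

Step 1: u_0 = a_0 = (4, -1, 0).
Step 2: u_1 = a_1 − (-16/17)·u_0 = (-4/17, -16/17, 3).
Step 3: u_2 = a_2 − (-2/17)·u_0 − (-15/169)·u_1 = (-93/169, -372/169, -124/169).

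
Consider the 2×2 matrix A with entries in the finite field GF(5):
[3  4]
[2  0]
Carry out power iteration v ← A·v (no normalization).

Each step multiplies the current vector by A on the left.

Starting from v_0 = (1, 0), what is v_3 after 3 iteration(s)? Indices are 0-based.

v_3 = (0, 4)

v_0 = (1, 0).
v_1 = A·v_0 = (3, 2).
v_2 = A·v_1 = (2, 1).
v_3 = A·v_2 = (0, 4).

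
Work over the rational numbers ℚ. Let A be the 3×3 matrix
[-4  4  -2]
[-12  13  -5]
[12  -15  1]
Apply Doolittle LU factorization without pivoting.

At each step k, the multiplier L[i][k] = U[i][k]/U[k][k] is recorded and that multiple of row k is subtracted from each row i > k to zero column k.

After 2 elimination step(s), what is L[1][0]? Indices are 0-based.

k=0: U[0][0]=-4
  eliminate (1,0): mult=3, new row 1: (0, 1, 1); set L[1][0]=3
  eliminate (2,0): mult=-3, new row 2: (0, -3, -5); set L[2][0]=-3
k=1: U[1][1]=1
  eliminate (2,1): mult=-3, new row 2: (0, 0, -2); set L[2][1]=-3

L[1][0] = 3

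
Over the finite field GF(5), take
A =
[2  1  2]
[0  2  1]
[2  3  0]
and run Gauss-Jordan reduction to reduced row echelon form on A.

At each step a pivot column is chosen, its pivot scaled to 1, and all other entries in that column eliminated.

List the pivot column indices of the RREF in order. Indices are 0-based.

pivot columns: 0, 1, 2

step 1: normalize row 0 (÷2) = (1, 3, 1)
  row 2: subtract 2×row0 = (0, 2, 3)
step 2: normalize row 1 (÷2) = (0, 1, 3)
  row 0: subtract 3×row1 = (1, 0, 2)
  row 2: subtract 2×row1 = (0, 0, 2)
step 3: normalize row 2 (÷2) = (0, 0, 1)
  row 0: subtract 2×row2 = (1, 0, 0)
  row 1: subtract 3×row2 = (0, 1, 0)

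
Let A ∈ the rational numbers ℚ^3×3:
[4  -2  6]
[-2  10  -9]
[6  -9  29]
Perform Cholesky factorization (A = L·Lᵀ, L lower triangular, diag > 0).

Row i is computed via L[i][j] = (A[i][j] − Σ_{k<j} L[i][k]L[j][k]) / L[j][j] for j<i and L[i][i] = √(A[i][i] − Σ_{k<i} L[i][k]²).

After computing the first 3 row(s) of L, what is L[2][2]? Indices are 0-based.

Step 1: L[0][0] = √(4) = 2.
  L[1][0] = (-2) / L[0][0] = -1.
Step 2: L[1][1] = √(9) = 3.
  L[2][0] = (6) / L[0][0] = 3.
  L[2][1] = (-6) / L[1][1] = -2.
Step 3: L[2][2] = √(16) = 4.

L[2][2] = 4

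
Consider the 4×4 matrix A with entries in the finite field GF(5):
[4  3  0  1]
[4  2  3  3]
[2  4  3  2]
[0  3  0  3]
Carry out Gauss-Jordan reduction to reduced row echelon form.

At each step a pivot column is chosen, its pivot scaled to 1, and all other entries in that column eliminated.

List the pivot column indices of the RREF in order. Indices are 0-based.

pivot columns: 0, 1, 2, 3

step 1: normalize row 0 (÷4) = (1, 2, 0, 4)
  row 1: subtract 4×row0 = (0, 4, 3, 2)
  row 2: subtract 2×row0 = (0, 0, 3, 4)
step 2: normalize row 1 (÷4) = (0, 1, 2, 3)
  row 0: subtract 2×row1 = (1, 0, 1, 3)
  row 3: subtract 3×row1 = (0, 0, 4, 4)
step 3: normalize row 2 (÷3) = (0, 0, 1, 3)
  row 0: subtract 1×row2 = (1, 0, 0, 0)
  row 1: subtract 2×row2 = (0, 1, 0, 2)
  row 3: subtract 4×row2 = (0, 0, 0, 2)
step 4: normalize row 3 (÷2) = (0, 0, 0, 1)
  row 1: subtract 2×row3 = (0, 1, 0, 0)
  row 2: subtract 3×row3 = (0, 0, 1, 0)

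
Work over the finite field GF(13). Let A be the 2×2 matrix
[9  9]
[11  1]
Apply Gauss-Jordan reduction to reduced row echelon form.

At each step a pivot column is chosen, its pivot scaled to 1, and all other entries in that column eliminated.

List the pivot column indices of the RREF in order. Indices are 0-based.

pivot columns: 0, 1

[1] R0 /= 9  ⇒  (1, 1)
     R1 -= 11·R0  ⇒  (0, 3)
[2] R1 /= 3  ⇒  (0, 1)
     R0 -= 1·R1  ⇒  (1, 0)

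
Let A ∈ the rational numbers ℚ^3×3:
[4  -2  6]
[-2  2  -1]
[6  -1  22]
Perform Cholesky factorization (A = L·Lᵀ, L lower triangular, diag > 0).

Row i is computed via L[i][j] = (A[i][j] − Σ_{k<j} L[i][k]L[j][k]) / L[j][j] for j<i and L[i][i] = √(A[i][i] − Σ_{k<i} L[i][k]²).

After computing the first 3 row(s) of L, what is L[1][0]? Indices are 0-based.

Step 1: L[0][0] = √(4) = 2.
  L[1][0] = (-2) / L[0][0] = -1.
Step 2: L[1][1] = √(1) = 1.
  L[2][0] = (6) / L[0][0] = 3.
  L[2][1] = (2) / L[1][1] = 2.
Step 3: L[2][2] = √(9) = 3.

L[1][0] = -1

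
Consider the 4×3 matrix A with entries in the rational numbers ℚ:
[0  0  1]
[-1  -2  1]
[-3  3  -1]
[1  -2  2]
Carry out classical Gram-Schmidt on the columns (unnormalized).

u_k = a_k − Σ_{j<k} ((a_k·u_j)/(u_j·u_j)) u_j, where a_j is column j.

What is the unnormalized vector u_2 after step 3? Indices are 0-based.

u_2 = (1, -33/106, 22/53, 99/106)

Step 1: u_0 = a_0 = (0, -1, -3, 1).
Step 2: u_1 = a_1 − (-9/11)·u_0 = (0, -31/11, 6/11, -13/11).
Step 3: u_2 = a_2 − (4/11)·u_0 − (-63/106)·u_1 = (1, -33/106, 22/53, 99/106).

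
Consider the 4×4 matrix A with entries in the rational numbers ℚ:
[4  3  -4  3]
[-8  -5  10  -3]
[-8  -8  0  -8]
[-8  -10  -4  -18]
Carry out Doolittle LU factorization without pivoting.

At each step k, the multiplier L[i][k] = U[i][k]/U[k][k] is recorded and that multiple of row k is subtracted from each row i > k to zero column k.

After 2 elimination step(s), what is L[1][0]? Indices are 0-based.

[col 0] pivot 4
  R1 -= -2*R0 → (0, 1, 2, 3)  (L[1][0] := -2)
  R2 -= -2*R0 → (0, -2, -8, -2)  (L[2][0] := -2)
  R3 -= -2*R0 → (0, -4, -12, -12)  (L[3][0] := -2)
[col 1] pivot 1
  R2 -= -2*R1 → (0, 0, -4, 4)  (L[2][1] := -2)
  R3 -= -4*R1 → (0, 0, -4, 0)  (L[3][1] := -4)

L[1][0] = -2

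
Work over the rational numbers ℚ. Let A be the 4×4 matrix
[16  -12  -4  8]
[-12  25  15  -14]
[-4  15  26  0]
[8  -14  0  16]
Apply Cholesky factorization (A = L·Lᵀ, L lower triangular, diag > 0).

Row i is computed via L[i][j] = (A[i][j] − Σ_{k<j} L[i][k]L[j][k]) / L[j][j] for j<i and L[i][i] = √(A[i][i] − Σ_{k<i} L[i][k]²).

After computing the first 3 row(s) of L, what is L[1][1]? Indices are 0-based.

Step 1: L[0][0] = √(16) = 4.
  L[1][0] = (-12) / L[0][0] = -3.
Step 2: L[1][1] = √(16) = 4.
  L[2][0] = (-4) / L[0][0] = -1.
  L[2][1] = (12) / L[1][1] = 3.
Step 3: L[2][2] = √(16) = 4.

L[1][1] = 4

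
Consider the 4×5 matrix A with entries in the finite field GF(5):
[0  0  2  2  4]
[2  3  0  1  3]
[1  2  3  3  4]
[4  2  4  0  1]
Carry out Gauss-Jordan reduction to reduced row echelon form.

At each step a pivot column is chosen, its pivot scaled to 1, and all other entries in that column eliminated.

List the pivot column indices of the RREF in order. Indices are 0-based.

step 1: exchange rows 0,1
step 1: normalize row 0 (÷2) = (1, 4, 0, 3, 4)
  row 2: subtract 1×row0 = (0, 3, 3, 0, 0)
  row 3: subtract 4×row0 = (0, 1, 4, 3, 0)
step 2: exchange rows 1,2
step 2: normalize row 1 (÷3) = (0, 1, 1, 0, 0)
  row 0: subtract 4×row1 = (1, 0, 1, 3, 4)
  row 3: subtract 1×row1 = (0, 0, 3, 3, 0)
step 3: normalize row 2 (÷2) = (0, 0, 1, 1, 2)
  row 0: subtract 1×row2 = (1, 0, 0, 2, 2)
  row 1: subtract 1×row2 = (0, 1, 0, 4, 3)
  row 3: subtract 3×row2 = (0, 0, 0, 0, 4)
skip col 3 (zero from row 3)
step 4: normalize row 3 (÷4) = (0, 0, 0, 0, 1)
  row 0: subtract 2×row3 = (1, 0, 0, 2, 0)
  row 1: subtract 3×row3 = (0, 1, 0, 4, 0)
  row 2: subtract 2×row3 = (0, 0, 1, 1, 0)

pivot columns: 0, 1, 2, 4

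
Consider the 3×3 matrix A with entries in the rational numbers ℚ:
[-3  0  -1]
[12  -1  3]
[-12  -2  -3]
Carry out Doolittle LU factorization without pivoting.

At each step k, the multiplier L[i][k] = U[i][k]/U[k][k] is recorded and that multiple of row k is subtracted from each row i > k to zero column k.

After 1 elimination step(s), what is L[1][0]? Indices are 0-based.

L[1][0] = -4

[col 0] pivot -3
  R1 -= -4*R0 → (0, -1, -1)  (L[1][0] := -4)
  R2 -= 4*R0 → (0, -2, 1)  (L[2][0] := 4)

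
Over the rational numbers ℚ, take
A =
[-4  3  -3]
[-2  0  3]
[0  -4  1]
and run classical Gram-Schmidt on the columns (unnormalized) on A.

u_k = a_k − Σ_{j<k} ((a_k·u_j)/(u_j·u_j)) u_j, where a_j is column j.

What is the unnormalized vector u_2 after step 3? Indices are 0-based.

u_2 = (-132/89, 264/89, -99/89)

Step 1: u_0 = a_0 = (-4, -2, 0).
Step 2: u_1 = a_1 − (-3/5)·u_0 = (3/5, -6/5, -4).
Step 3: u_2 = a_2 − (3/10)·u_0 − (-47/89)·u_1 = (-132/89, 264/89, -99/89).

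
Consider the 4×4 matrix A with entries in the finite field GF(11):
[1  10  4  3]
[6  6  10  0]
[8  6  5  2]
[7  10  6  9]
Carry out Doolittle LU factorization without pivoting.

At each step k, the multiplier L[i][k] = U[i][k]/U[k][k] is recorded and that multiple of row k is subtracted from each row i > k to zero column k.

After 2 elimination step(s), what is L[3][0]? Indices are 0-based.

k=0: U[0][0]=1
  eliminate (1,0): mult=6, new row 1: (0, 1, 8, 4); set L[1][0]=6
  eliminate (2,0): mult=8, new row 2: (0, 3, 6, 0); set L[2][0]=8
  eliminate (3,0): mult=7, new row 3: (0, 6, 0, 10); set L[3][0]=7
k=1: U[1][1]=1
  eliminate (2,1): mult=3, new row 2: (0, 0, 4, 10); set L[2][1]=3
  eliminate (3,1): mult=6, new row 3: (0, 0, 7, 8); set L[3][1]=6

L[3][0] = 7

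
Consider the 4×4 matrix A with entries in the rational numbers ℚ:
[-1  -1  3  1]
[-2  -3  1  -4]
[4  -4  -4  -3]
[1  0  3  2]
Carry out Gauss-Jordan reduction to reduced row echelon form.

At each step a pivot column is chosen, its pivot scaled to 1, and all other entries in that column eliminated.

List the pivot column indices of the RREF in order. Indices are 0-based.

pivot columns: 0, 1, 2, 3

pivot(0,0)=-1: scale R0 → (1, 1, -3, -1)
  clear (1,0): R1 −= (-2)R0 → (0, -1, -5, -6)
  clear (2,0): R2 −= (4)R0 → (0, -8, 8, 1)
  clear (3,0): R3 −= (1)R0 → (0, -1, 6, 3)
pivot(1,1)=-1: scale R1 → (0, 1, 5, 6)
  clear (0,1): R0 −= (1)R1 → (1, 0, -8, -7)
  clear (2,1): R2 −= (-8)R1 → (0, 0, 48, 49)
  clear (3,1): R3 −= (-1)R1 → (0, 0, 11, 9)
pivot(2,2)=48: scale R2 → (0, 0, 1, 49/48)
  clear (0,2): R0 −= (-8)R2 → (1, 0, 0, 7/6)
  clear (1,2): R1 −= (5)R2 → (0, 1, 0, 43/48)
  clear (3,2): R3 −= (11)R2 → (0, 0, 0, -107/48)
pivot(3,3)=-107/48: scale R3 → (0, 0, 0, 1)
  clear (0,3): R0 −= (7/6)R3 → (1, 0, 0, 0)
  clear (1,3): R1 −= (43/48)R3 → (0, 1, 0, 0)
  clear (2,3): R2 −= (49/48)R3 → (0, 0, 1, 0)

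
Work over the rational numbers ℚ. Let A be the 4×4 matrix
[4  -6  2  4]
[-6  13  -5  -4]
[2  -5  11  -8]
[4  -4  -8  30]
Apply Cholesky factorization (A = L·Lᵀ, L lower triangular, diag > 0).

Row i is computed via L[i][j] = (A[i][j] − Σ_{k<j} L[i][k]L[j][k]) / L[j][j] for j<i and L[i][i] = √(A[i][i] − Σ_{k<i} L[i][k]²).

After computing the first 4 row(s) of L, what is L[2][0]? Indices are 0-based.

Step 1: L[0][0] = √(4) = 2.
  L[1][0] = (-6) / L[0][0] = -3.
Step 2: L[1][1] = √(4) = 2.
  L[2][0] = (2) / L[0][0] = 1.
  L[2][1] = (-2) / L[1][1] = -1.
Step 3: L[2][2] = √(9) = 3.
  L[3][0] = (4) / L[0][0] = 2.
  L[3][1] = (2) / L[1][1] = 1.
  L[3][2] = (-9) / L[2][2] = -3.
Step 4: L[3][3] = √(16) = 4.

L[2][0] = 1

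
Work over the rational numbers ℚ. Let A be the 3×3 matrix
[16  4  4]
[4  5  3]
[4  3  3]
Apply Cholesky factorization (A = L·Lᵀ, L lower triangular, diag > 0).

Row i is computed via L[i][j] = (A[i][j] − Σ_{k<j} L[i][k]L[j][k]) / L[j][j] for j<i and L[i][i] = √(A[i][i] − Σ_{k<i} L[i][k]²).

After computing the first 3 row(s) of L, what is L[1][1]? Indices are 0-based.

Step 1: L[0][0] = √(16) = 4.
  L[1][0] = (4) / L[0][0] = 1.
Step 2: L[1][1] = √(4) = 2.
  L[2][0] = (4) / L[0][0] = 1.
  L[2][1] = (2) / L[1][1] = 1.
Step 3: L[2][2] = √(1) = 1.

L[1][1] = 2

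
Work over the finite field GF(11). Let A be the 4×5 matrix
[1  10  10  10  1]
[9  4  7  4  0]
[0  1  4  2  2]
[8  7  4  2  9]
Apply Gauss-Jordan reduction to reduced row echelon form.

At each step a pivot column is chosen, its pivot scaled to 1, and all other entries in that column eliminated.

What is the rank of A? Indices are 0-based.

[1] R0 /= 1  ⇒  (1, 10, 10, 10, 1)
     R1 -= 9·R0  ⇒  (0, 2, 5, 2, 2)
     R3 -= 8·R0  ⇒  (0, 4, 1, 10, 1)
[2] R1 /= 2  ⇒  (0, 1, 8, 1, 1)
     R0 -= 10·R1  ⇒  (1, 0, 7, 0, 2)
     R2 -= 1·R1  ⇒  (0, 0, 7, 1, 1)
     R3 -= 4·R1  ⇒  (0, 0, 2, 6, 8)
[3] R2 /= 7  ⇒  (0, 0, 1, 8, 8)
     R0 -= 7·R2  ⇒  (1, 0, 0, 10, 1)
     R1 -= 8·R2  ⇒  (0, 1, 0, 3, 3)
     R3 -= 2·R2  ⇒  (0, 0, 0, 1, 3)
[4] R3 /= 1  ⇒  (0, 0, 0, 1, 3)
     R0 -= 10·R3  ⇒  (1, 0, 0, 0, 4)
     R1 -= 3·R3  ⇒  (0, 1, 0, 0, 5)
     R2 -= 8·R3  ⇒  (0, 0, 1, 0, 6)

rank = 4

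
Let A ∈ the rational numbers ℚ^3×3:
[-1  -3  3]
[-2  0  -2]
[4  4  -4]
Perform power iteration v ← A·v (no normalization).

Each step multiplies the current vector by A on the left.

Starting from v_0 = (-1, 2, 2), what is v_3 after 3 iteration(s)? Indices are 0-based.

v_3 = (25, -10, -52)

v_0 = (-1, 2, 2).
v_1 = A·v_0 = (1, -2, -4).
v_2 = A·v_1 = (-7, 6, 12).
v_3 = A·v_2 = (25, -10, -52).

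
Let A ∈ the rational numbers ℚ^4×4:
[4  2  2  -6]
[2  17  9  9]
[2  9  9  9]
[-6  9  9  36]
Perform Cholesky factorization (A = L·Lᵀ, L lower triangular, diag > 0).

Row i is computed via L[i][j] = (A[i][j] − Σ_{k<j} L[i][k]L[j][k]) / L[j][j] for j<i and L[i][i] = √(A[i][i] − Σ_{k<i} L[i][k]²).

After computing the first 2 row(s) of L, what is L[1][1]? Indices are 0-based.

Step 1: L[0][0] = √(4) = 2.
  L[1][0] = (2) / L[0][0] = 1.
Step 2: L[1][1] = √(16) = 4.

L[1][1] = 4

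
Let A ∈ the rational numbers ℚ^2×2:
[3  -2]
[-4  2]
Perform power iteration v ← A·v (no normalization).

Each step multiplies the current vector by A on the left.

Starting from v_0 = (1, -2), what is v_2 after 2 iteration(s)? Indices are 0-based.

v_0 = (1, -2).
v_1 = A·v_0 = (7, -8).
v_2 = A·v_1 = (37, -44).

v_2 = (37, -44)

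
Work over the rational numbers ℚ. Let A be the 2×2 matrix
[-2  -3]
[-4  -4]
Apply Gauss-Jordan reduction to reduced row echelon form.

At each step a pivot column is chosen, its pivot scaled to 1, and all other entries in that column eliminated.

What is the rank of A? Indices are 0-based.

rank = 2

[1] R0 /= -2  ⇒  (1, 3/2)
     R1 -= -4·R0  ⇒  (0, 2)
[2] R1 /= 2  ⇒  (0, 1)
     R0 -= 3/2·R1  ⇒  (1, 0)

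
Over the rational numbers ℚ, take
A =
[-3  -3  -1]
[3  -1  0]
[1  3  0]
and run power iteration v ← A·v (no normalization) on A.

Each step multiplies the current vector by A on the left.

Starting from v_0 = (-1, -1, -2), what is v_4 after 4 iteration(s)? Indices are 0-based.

v_0 = (-1, -1, -2).
v_1 = A·v_0 = (8, -2, -4).
v_2 = A·v_1 = (-14, 26, 2).
v_3 = A·v_2 = (-38, -68, 64).
v_4 = A·v_3 = (254, -46, -242).

v_4 = (254, -46, -242)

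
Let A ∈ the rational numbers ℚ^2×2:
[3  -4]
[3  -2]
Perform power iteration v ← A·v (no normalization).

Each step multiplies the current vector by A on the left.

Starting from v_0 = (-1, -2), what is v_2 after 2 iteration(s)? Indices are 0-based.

v_2 = (11, 13)

v_0 = (-1, -2).
v_1 = A·v_0 = (5, 1).
v_2 = A·v_1 = (11, 13).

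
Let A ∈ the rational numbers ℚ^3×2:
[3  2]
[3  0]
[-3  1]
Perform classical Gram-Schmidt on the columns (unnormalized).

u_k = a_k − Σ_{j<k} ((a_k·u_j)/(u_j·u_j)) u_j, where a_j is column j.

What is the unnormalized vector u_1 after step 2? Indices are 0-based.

u_1 = (5/3, -1/3, 4/3)

Step 1: u_0 = a_0 = (3, 3, -3).
Step 2: u_1 = a_1 − (1/9)·u_0 = (5/3, -1/3, 4/3).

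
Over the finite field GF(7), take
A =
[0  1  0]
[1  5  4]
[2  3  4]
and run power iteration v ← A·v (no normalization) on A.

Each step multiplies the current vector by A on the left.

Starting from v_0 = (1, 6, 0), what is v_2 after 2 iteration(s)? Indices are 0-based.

v_0 = (1, 6, 0).
v_1 = A·v_0 = (6, 3, 6).
v_2 = A·v_1 = (3, 3, 3).

v_2 = (3, 3, 3)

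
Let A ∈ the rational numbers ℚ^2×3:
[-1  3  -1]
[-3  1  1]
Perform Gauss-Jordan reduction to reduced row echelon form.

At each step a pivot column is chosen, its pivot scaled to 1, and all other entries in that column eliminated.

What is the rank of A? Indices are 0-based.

step 1: normalize row 0 (÷-1) = (1, -3, 1)
  row 1: subtract -3×row0 = (0, -8, 4)
step 2: normalize row 1 (÷-8) = (0, 1, -1/2)
  row 0: subtract -3×row1 = (1, 0, -1/2)

rank = 2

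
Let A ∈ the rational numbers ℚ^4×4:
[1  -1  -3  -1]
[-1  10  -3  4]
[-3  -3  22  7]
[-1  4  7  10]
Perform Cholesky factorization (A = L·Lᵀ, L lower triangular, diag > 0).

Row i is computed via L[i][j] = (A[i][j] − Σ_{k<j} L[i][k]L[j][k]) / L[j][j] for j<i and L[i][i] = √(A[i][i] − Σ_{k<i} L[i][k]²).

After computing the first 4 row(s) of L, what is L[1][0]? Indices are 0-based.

L[1][0] = -1

Step 1: L[0][0] = √(1) = 1.
  L[1][0] = (-1) / L[0][0] = -1.
Step 2: L[1][1] = √(9) = 3.
  L[2][0] = (-3) / L[0][0] = -3.
  L[2][1] = (-6) / L[1][1] = -2.
Step 3: L[2][2] = √(9) = 3.
  L[3][0] = (-1) / L[0][0] = -1.
  L[3][1] = (3) / L[1][1] = 1.
  L[3][2] = (6) / L[2][2] = 2.
Step 4: L[3][3] = √(4) = 2.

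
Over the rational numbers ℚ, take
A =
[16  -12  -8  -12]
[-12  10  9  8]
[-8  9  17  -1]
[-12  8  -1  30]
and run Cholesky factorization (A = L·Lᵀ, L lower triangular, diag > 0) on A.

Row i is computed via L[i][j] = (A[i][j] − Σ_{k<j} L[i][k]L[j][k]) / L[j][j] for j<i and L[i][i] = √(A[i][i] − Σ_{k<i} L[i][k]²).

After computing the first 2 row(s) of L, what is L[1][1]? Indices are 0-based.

Step 1: L[0][0] = √(16) = 4.
  L[1][0] = (-12) / L[0][0] = -3.
Step 2: L[1][1] = √(1) = 1.

L[1][1] = 1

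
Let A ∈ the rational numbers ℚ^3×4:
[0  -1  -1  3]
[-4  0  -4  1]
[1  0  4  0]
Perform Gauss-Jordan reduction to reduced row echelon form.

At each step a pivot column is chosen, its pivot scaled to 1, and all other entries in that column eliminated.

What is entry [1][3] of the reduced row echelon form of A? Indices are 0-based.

[1] R0 <-> R1
[1] R0 /= -4  ⇒  (1, 0, 1, -1/4)
     R2 -= 1·R0  ⇒  (0, 0, 3, 1/4)
[2] R1 /= -1  ⇒  (0, 1, 1, -3)
[3] R2 /= 3  ⇒  (0, 0, 1, 1/12)
     R0 -= 1·R2  ⇒  (1, 0, 0, -1/3)
     R1 -= 1·R2  ⇒  (0, 1, 0, -37/12)

M[1][3] = -37/12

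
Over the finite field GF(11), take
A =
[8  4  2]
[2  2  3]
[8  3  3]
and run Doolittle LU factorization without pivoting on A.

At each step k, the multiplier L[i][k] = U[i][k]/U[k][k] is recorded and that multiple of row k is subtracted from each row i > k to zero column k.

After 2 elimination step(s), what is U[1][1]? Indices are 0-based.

Step 1: pivot at (0,0) is 8.
  row1 ← row1 − (3)·row0  ⇒  L[1][0]=3, U row1=(0, 1, 8)
  row2 ← row2 − (1)·row0  ⇒  L[2][0]=1, U row2=(0, 10, 1)
Step 2: pivot at (1,1) is 1.
  row2 ← row2 − (10)·row1  ⇒  L[2][1]=10, U row2=(0, 0, 9)

U[1][1] = 1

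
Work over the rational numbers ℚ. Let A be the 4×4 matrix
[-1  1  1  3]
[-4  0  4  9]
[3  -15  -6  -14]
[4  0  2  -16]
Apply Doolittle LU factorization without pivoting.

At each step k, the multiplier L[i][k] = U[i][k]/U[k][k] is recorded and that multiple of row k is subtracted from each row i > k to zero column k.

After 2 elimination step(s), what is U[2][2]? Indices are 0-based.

U[2][2] = -3

Step 1: pivot at (0,0) is -1.
  row1 ← row1 − (4)·row0  ⇒  L[1][0]=4, U row1=(0, -4, 0, -3)
  row2 ← row2 − (-3)·row0  ⇒  L[2][0]=-3, U row2=(0, -12, -3, -5)
  row3 ← row3 − (-4)·row0  ⇒  L[3][0]=-4, U row3=(0, 4, 6, -4)
Step 2: pivot at (1,1) is -4.
  row2 ← row2 − (3)·row1  ⇒  L[2][1]=3, U row2=(0, 0, -3, 4)
  row3 ← row3 − (-1)·row1  ⇒  L[3][1]=-1, U row3=(0, 0, 6, -7)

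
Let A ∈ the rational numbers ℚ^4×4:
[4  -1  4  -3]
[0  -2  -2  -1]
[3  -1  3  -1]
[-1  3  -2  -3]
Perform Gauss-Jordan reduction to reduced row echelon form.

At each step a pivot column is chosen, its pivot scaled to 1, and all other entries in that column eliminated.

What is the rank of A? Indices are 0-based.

rank = 4

step 1: normalize row 0 (÷4) = (1, -1/4, 1, -3/4)
  row 2: subtract 3×row0 = (0, -1/4, 0, 5/4)
  row 3: subtract -1×row0 = (0, 11/4, -1, -15/4)
step 2: normalize row 1 (÷-2) = (0, 1, 1, 1/2)
  row 0: subtract -1/4×row1 = (1, 0, 5/4, -5/8)
  row 2: subtract -1/4×row1 = (0, 0, 1/4, 11/8)
  row 3: subtract 11/4×row1 = (0, 0, -15/4, -41/8)
step 3: normalize row 2 (÷1/4) = (0, 0, 1, 11/2)
  row 0: subtract 5/4×row2 = (1, 0, 0, -15/2)
  row 1: subtract 1×row2 = (0, 1, 0, -5)
  row 3: subtract -15/4×row2 = (0, 0, 0, 31/2)
step 4: normalize row 3 (÷31/2) = (0, 0, 0, 1)
  row 0: subtract -15/2×row3 = (1, 0, 0, 0)
  row 1: subtract -5×row3 = (0, 1, 0, 0)
  row 2: subtract 11/2×row3 = (0, 0, 1, 0)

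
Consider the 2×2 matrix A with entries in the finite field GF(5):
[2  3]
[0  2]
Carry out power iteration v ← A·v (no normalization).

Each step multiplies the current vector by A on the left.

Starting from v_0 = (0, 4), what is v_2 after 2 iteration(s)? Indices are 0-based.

v_0 = (0, 4).
v_1 = A·v_0 = (2, 3).
v_2 = A·v_1 = (3, 1).

v_2 = (3, 1)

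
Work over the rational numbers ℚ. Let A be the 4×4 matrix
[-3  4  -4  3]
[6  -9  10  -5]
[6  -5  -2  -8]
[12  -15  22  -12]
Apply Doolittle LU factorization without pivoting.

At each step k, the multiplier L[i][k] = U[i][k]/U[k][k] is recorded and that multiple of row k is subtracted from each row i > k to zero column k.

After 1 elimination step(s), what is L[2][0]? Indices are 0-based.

[col 0] pivot -3
  R1 -= -2*R0 → (0, -1, 2, 1)  (L[1][0] := -2)
  R2 -= -2*R0 → (0, 3, -10, -2)  (L[2][0] := -2)
  R3 -= -4*R0 → (0, 1, 6, 0)  (L[3][0] := -4)

L[2][0] = -2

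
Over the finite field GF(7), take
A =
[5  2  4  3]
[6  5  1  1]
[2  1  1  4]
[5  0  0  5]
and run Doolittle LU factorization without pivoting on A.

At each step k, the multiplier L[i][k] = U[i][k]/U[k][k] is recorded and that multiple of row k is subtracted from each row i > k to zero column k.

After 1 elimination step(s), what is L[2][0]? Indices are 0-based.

Step 1: pivot at (0,0) is 5.
  row1 ← row1 − (4)·row0  ⇒  L[1][0]=4, U row1=(0, 4, 6, 3)
  row2 ← row2 − (6)·row0  ⇒  L[2][0]=6, U row2=(0, 3, 5, 0)
  row3 ← row3 − (1)·row0  ⇒  L[3][0]=1, U row3=(0, 5, 3, 2)

L[2][0] = 6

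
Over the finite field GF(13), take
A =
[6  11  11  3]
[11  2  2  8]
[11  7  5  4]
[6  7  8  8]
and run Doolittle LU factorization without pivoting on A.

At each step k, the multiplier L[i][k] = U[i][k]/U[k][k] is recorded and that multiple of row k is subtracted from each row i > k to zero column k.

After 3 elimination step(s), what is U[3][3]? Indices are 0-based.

k=0: U[0][0]=6
  eliminate (1,0): mult=4, new row 1: (0, 10, 10, 9); set L[1][0]=4
  eliminate (2,0): mult=4, new row 2: (0, 2, 0, 5); set L[2][0]=4
  eliminate (3,0): mult=1, new row 3: (0, 9, 10, 5); set L[3][0]=1
k=1: U[1][1]=10
  eliminate (2,1): mult=8, new row 2: (0, 0, 11, 11); set L[2][1]=8
  eliminate (3,1): mult=10, new row 3: (0, 0, 1, 6); set L[3][1]=10
k=2: U[2][2]=11
  eliminate (3,2): mult=6, new row 3: (0, 0, 0, 5); set L[3][2]=6

U[3][3] = 5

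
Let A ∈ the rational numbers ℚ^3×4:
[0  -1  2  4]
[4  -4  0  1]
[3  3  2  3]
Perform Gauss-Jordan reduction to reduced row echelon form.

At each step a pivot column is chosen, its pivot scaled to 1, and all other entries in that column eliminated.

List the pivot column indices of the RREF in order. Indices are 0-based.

pivot columns: 0, 1, 2

[1] R0 <-> R1
[1] R0 /= 4  ⇒  (1, -1, 0, 1/4)
     R2 -= 3·R0  ⇒  (0, 6, 2, 9/4)
[2] R1 /= -1  ⇒  (0, 1, -2, -4)
     R0 -= -1·R1  ⇒  (1, 0, -2, -15/4)
     R2 -= 6·R1  ⇒  (0, 0, 14, 105/4)
[3] R2 /= 14  ⇒  (0, 0, 1, 15/8)
     R0 -= -2·R2  ⇒  (1, 0, 0, 0)
     R1 -= -2·R2  ⇒  (0, 1, 0, -1/4)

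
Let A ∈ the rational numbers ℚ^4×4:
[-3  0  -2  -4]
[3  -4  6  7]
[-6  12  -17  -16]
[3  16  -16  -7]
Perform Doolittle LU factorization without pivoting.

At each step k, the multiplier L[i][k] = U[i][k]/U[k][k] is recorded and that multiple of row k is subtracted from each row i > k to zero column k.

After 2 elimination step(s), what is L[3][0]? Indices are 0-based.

L[3][0] = -1

Step 1: pivot at (0,0) is -3.
  row1 ← row1 − (-1)·row0  ⇒  L[1][0]=-1, U row1=(0, -4, 4, 3)
  row2 ← row2 − (2)·row0  ⇒  L[2][0]=2, U row2=(0, 12, -13, -8)
  row3 ← row3 − (-1)·row0  ⇒  L[3][0]=-1, U row3=(0, 16, -18, -11)
Step 2: pivot at (1,1) is -4.
  row2 ← row2 − (-3)·row1  ⇒  L[2][1]=-3, U row2=(0, 0, -1, 1)
  row3 ← row3 − (-4)·row1  ⇒  L[3][1]=-4, U row3=(0, 0, -2, 1)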